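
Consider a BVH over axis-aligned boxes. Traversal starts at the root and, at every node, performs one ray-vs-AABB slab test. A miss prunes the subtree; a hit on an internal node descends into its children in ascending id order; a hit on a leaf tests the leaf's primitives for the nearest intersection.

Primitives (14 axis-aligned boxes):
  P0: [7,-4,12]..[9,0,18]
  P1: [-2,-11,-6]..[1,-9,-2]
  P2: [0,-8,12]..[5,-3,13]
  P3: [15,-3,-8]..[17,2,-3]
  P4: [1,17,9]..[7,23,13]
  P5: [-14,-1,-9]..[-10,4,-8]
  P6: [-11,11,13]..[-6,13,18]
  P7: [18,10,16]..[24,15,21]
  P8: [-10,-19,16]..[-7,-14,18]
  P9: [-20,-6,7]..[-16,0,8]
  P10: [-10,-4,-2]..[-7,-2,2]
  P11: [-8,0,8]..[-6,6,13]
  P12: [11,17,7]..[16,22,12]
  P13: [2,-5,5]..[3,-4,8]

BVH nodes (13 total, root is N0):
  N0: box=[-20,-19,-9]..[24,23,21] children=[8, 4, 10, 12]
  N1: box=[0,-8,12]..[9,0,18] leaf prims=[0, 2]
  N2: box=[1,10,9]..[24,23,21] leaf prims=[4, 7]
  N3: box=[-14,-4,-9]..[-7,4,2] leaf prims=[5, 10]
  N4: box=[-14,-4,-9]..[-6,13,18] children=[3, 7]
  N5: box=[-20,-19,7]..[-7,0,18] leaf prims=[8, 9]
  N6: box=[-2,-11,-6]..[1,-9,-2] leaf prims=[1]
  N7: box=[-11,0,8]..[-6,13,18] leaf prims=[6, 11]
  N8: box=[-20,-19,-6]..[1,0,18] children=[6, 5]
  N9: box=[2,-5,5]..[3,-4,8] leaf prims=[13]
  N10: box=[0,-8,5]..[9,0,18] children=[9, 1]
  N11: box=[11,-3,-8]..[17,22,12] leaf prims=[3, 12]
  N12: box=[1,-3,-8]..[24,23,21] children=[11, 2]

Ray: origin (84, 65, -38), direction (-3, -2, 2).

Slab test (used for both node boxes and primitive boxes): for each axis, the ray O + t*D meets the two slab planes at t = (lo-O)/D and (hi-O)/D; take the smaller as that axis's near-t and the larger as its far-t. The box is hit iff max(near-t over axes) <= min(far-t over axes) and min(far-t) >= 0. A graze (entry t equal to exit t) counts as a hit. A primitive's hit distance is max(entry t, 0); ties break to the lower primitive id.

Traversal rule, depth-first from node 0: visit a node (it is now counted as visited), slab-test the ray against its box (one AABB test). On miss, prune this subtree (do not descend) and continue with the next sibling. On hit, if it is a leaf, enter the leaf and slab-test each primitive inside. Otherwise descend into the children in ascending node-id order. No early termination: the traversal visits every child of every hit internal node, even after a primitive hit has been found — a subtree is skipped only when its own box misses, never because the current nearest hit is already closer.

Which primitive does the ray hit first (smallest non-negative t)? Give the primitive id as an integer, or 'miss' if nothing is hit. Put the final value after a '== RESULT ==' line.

Trace the traversal:
N0 x:[20,104/3] y:[21,42] z:[29/2,59/2] -> hit [21,59/2], descend [4, 8, 10, 12]
  N4 x:[30,98/3] y:[26,69/2] z:[29/2,28] -> miss, prune
  N8 x:[83/3,104/3] y:[65/2,42] z:[16,28] -> miss, prune
  N10 x:[25,28] y:[65/2,73/2] z:[43/2,28] -> miss, prune
  N12 x:[20,83/3] y:[21,34] z:[15,59/2] -> hit [21,83/3], descend [2, 11]
    N2 x:[20,83/3] y:[21,55/2] z:[47/2,59/2] -> hit [47/2,55/2] leaf, test {P4(miss), P7(miss)}
    N11 x:[67/3,73/3] y:[43/2,34] z:[15,25] -> hit [67/3,73/3] leaf, test {P3(miss), P12@t=68/3}

7 AABB tests over nodes [0, 4, 8, 10, 12, 2, 11]; 2 leaves entered; closest P12.

== RESULT ==
12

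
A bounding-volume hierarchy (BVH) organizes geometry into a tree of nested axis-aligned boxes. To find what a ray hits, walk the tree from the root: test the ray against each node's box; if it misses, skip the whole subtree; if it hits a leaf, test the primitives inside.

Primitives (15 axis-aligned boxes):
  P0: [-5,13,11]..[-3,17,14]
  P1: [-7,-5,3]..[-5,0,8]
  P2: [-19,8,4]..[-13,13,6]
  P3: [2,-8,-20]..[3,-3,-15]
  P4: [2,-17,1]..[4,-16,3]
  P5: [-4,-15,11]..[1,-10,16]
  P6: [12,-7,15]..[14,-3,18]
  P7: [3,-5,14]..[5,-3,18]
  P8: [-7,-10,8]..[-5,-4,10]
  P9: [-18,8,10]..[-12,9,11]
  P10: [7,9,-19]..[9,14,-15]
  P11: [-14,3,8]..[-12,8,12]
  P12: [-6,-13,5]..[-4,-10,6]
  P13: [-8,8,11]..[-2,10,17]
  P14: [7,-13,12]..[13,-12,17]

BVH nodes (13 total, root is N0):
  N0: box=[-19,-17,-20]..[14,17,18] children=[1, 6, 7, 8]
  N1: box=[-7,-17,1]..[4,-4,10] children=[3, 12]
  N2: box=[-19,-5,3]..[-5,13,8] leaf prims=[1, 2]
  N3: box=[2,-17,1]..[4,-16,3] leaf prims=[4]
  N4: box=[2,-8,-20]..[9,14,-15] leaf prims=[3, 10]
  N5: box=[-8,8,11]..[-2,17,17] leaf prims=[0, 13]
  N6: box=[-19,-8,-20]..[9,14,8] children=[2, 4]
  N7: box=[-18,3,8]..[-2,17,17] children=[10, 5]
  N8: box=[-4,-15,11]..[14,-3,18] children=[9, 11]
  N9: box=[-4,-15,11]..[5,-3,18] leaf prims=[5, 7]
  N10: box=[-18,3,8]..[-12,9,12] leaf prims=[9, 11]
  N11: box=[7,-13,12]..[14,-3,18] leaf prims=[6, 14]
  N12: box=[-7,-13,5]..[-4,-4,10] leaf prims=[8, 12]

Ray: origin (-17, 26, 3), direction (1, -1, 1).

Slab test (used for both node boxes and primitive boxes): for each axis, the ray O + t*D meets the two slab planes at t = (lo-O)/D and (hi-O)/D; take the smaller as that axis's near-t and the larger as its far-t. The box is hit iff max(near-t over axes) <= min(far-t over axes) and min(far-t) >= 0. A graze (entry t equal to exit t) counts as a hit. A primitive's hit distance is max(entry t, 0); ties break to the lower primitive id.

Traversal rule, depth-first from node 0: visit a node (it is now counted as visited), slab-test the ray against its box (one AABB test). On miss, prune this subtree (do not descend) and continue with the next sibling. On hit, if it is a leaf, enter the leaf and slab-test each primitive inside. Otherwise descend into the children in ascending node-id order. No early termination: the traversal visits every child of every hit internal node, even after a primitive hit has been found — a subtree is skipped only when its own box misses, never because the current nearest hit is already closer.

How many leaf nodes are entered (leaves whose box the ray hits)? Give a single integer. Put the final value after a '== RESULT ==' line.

Traverse from the root:
N0 x:[-2,31] y:[9,43] z:[-23,15] -> hit [9,15], descend [1, 6, 7, 8]
  N1 x:[10,21] y:[30,43] z:[-2,7] -> miss, prune
  N6 x:[-2,26] y:[12,34] z:[-23,5] -> miss, prune
  N7 x:[-1,15] y:[9,23] z:[5,14] -> hit [9,14], descend [5, 10]
    N5 x:[9,15] y:[9,18] z:[8,14] -> hit [9,14] leaf, test {P0(miss), P13(miss)}
    N10 x:[-1,5] y:[17,23] z:[5,9] -> miss, prune
  N8 x:[13,31] y:[29,41] z:[8,15] -> miss, prune

Summary -> nodes [0, 1, 6, 7, 5, 10, 8]; box-tests=7; leaf-entries=1; first=miss

== RESULT ==
1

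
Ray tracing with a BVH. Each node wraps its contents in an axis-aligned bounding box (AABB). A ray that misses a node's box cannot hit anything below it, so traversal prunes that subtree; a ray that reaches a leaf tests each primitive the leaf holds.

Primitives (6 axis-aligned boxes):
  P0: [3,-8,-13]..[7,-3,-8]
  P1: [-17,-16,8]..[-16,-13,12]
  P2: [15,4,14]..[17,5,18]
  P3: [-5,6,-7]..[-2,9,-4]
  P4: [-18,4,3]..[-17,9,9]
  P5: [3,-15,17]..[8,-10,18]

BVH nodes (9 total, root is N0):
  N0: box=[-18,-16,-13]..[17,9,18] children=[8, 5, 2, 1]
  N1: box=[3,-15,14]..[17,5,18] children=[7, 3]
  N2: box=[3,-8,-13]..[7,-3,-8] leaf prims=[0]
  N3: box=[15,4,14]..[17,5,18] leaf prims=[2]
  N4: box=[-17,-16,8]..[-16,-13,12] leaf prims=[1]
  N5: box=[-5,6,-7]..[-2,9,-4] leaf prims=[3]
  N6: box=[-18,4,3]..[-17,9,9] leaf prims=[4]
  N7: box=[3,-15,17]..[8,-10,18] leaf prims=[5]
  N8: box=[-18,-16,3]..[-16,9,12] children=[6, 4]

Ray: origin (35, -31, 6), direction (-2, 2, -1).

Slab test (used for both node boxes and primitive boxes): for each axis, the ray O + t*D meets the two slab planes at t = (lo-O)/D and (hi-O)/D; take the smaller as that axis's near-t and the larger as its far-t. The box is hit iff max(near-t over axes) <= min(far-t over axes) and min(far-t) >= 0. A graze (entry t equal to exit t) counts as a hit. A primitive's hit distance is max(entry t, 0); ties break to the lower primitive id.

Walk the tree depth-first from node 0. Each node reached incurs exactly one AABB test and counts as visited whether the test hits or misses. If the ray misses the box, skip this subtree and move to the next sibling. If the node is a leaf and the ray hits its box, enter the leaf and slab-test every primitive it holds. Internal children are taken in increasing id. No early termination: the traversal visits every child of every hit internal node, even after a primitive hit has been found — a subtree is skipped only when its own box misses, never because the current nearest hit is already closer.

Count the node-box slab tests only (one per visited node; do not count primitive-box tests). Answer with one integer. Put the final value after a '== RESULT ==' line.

Walk:
N0 x:[9,53/2] y:[15/2,20] z:[-12,19] -> hit [9,19], descend [1, 2, 5, 8]
  N1 x:[9,16] y:[8,18] z:[-12,-8] -> miss, prune
  N2 x:[14,16] y:[23/2,14] z:[14,19] -> hit [14,14] leaf, test {P0@t=14}
  N5 x:[37/2,20] y:[37/2,20] z:[10,13] -> miss, prune
  N8 x:[51/2,53/2] y:[15/2,20] z:[-6,3] -> miss, prune

Summary -> nodes [0, 1, 2, 5, 8]; box-tests=5; leaf-entries=1; first=P0

== RESULT ==
5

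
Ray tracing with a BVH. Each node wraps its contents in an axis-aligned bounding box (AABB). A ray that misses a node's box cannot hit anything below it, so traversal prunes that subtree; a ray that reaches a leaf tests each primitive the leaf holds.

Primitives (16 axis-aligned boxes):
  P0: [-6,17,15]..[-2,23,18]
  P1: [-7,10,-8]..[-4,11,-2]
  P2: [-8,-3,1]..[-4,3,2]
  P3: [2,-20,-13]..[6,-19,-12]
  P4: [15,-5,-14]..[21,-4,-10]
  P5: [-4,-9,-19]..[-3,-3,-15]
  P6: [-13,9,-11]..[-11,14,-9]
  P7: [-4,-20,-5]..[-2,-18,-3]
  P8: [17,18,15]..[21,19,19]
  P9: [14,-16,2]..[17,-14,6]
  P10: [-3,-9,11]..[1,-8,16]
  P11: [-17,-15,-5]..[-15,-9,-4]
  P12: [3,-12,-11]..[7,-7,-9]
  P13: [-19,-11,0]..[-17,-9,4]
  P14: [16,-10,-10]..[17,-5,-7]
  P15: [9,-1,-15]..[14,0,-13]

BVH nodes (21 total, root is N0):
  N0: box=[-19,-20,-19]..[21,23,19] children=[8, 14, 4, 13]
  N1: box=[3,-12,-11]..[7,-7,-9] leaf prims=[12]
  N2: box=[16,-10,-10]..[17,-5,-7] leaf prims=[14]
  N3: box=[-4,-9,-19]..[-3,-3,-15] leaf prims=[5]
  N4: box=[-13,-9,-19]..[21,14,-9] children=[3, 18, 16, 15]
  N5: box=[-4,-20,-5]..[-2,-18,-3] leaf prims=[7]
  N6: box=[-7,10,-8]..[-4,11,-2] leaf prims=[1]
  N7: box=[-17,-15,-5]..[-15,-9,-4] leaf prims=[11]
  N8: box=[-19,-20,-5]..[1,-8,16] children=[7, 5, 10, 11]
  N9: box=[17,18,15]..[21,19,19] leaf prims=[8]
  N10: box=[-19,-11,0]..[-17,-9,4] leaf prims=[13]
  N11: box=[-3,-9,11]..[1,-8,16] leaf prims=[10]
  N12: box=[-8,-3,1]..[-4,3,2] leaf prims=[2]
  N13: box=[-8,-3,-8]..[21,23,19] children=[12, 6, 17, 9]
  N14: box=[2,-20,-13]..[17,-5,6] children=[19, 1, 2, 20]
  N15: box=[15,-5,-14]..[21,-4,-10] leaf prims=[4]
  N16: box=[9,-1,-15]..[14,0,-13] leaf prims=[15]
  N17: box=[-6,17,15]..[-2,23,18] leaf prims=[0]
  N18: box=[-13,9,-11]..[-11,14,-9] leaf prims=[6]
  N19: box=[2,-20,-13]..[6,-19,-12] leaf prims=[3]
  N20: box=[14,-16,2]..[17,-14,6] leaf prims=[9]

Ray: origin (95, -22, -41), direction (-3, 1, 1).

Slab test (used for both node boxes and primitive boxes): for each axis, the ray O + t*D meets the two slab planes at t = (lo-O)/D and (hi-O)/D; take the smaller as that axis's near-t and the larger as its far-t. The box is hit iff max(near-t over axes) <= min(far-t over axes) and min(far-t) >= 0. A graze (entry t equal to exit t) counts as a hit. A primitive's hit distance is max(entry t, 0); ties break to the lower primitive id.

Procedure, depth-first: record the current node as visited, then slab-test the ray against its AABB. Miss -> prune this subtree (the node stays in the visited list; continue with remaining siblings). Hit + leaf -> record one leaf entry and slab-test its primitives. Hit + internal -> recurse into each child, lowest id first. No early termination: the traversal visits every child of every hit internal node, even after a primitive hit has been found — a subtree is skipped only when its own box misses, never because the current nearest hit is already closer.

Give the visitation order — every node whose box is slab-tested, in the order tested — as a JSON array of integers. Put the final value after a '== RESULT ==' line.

Trace the traversal:
N0 x:[74/3,38] y:[2,45] z:[22,60] -> hit [74/3,38], descend [4, 8, 13, 14]
  N4 x:[74/3,36] y:[13,36] z:[22,32] -> hit [74/3,32], descend [3, 15, 16, 18]
    N3 x:[98/3,33] y:[13,19] z:[22,26] -> miss, prune
    N15 x:[74/3,80/3] y:[17,18] z:[27,31] -> miss, prune
    N16 x:[27,86/3] y:[21,22] z:[26,28] -> miss, prune
    N18 x:[106/3,36] y:[31,36] z:[30,32] -> miss, prune
  N8 x:[94/3,38] y:[2,14] z:[36,57] -> miss, prune
  N13 x:[74/3,103/3] y:[19,45] z:[33,60] -> hit [33,103/3], descend [6, 9, 12, 17]
    N6 x:[33,34] y:[32,33] z:[33,39] -> hit [33,33] leaf, test {P1@t=33}
    N9 x:[74/3,26] y:[40,41] z:[56,60] -> miss, prune
    N12 x:[33,103/3] y:[19,25] z:[42,43] -> miss, prune
    N17 x:[97/3,101/3] y:[39,45] z:[56,59] -> miss, prune
  N14 x:[26,31] y:[2,17] z:[28,47] -> miss, prune

13 AABB tests over nodes [0, 4, 3, 15, 16, 18, 8, 13, 6, 9, 12, 17, 14]; 1 leaf entered; closest P1.

== RESULT ==
[0, 4, 3, 15, 16, 18, 8, 13, 6, 9, 12, 17, 14]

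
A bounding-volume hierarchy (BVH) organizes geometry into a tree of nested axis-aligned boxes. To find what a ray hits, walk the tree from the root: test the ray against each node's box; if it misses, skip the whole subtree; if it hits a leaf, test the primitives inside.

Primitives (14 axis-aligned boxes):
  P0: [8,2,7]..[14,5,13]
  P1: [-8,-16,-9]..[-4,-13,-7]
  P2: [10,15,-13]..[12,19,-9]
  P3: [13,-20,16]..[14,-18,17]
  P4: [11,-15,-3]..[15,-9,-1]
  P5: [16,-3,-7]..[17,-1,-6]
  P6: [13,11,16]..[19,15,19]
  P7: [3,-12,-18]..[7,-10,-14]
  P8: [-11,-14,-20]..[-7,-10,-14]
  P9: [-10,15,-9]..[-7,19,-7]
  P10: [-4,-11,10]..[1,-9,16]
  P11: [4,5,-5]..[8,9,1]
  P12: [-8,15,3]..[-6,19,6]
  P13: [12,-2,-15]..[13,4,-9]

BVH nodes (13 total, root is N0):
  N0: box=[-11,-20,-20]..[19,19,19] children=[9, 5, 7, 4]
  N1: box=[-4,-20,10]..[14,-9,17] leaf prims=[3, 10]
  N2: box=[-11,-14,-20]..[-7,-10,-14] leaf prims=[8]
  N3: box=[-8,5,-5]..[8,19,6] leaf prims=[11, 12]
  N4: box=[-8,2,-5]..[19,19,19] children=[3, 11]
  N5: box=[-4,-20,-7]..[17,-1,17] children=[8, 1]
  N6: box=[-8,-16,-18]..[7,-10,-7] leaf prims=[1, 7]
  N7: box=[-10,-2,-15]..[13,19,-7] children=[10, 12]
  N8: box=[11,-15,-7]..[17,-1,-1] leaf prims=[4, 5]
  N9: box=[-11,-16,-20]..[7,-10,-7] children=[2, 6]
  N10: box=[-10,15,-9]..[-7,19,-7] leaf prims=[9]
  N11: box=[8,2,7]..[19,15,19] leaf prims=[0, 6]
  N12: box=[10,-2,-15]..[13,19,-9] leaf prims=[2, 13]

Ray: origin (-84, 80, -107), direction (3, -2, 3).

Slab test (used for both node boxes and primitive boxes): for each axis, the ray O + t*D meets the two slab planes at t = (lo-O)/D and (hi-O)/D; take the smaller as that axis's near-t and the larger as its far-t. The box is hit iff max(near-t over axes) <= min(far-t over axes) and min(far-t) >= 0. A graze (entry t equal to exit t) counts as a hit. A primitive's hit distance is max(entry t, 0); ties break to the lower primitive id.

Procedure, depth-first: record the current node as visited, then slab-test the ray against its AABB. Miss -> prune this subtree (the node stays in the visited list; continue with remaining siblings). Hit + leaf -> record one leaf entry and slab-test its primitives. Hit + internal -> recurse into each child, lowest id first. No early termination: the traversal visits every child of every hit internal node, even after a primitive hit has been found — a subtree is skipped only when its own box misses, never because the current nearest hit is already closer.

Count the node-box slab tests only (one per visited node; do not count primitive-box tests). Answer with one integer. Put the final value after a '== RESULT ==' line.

Trace the traversal:
N0 x:[73/3,103/3] y:[61/2,50] z:[29,42] -> hit [61/2,103/3], descend [4, 5, 7, 9]
  N4 x:[76/3,103/3] y:[61/2,39] z:[34,42] -> hit [34,103/3], descend [3, 11]
    N3 x:[76/3,92/3] y:[61/2,75/2] z:[34,113/3] -> miss, prune
    N11 x:[92/3,103/3] y:[65/2,39] z:[38,42] -> miss, prune
  N5 x:[80/3,101/3] y:[81/2,50] z:[100/3,124/3] -> miss, prune
  N7 x:[74/3,97/3] y:[61/2,41] z:[92/3,100/3] -> hit [92/3,97/3], descend [10, 12]
    N10 x:[74/3,77/3] y:[61/2,65/2] z:[98/3,100/3] -> miss, prune
    N12 x:[94/3,97/3] y:[61/2,41] z:[92/3,98/3] -> hit [94/3,97/3] leaf, test {P2@t=94/3, P13(miss)}
  N9 x:[73/3,91/3] y:[45,48] z:[29,100/3] -> miss, prune

9 AABB tests over nodes [0, 4, 3, 11, 5, 7, 10, 12, 9]; 1 leaf entered; closest P2.

== RESULT ==
9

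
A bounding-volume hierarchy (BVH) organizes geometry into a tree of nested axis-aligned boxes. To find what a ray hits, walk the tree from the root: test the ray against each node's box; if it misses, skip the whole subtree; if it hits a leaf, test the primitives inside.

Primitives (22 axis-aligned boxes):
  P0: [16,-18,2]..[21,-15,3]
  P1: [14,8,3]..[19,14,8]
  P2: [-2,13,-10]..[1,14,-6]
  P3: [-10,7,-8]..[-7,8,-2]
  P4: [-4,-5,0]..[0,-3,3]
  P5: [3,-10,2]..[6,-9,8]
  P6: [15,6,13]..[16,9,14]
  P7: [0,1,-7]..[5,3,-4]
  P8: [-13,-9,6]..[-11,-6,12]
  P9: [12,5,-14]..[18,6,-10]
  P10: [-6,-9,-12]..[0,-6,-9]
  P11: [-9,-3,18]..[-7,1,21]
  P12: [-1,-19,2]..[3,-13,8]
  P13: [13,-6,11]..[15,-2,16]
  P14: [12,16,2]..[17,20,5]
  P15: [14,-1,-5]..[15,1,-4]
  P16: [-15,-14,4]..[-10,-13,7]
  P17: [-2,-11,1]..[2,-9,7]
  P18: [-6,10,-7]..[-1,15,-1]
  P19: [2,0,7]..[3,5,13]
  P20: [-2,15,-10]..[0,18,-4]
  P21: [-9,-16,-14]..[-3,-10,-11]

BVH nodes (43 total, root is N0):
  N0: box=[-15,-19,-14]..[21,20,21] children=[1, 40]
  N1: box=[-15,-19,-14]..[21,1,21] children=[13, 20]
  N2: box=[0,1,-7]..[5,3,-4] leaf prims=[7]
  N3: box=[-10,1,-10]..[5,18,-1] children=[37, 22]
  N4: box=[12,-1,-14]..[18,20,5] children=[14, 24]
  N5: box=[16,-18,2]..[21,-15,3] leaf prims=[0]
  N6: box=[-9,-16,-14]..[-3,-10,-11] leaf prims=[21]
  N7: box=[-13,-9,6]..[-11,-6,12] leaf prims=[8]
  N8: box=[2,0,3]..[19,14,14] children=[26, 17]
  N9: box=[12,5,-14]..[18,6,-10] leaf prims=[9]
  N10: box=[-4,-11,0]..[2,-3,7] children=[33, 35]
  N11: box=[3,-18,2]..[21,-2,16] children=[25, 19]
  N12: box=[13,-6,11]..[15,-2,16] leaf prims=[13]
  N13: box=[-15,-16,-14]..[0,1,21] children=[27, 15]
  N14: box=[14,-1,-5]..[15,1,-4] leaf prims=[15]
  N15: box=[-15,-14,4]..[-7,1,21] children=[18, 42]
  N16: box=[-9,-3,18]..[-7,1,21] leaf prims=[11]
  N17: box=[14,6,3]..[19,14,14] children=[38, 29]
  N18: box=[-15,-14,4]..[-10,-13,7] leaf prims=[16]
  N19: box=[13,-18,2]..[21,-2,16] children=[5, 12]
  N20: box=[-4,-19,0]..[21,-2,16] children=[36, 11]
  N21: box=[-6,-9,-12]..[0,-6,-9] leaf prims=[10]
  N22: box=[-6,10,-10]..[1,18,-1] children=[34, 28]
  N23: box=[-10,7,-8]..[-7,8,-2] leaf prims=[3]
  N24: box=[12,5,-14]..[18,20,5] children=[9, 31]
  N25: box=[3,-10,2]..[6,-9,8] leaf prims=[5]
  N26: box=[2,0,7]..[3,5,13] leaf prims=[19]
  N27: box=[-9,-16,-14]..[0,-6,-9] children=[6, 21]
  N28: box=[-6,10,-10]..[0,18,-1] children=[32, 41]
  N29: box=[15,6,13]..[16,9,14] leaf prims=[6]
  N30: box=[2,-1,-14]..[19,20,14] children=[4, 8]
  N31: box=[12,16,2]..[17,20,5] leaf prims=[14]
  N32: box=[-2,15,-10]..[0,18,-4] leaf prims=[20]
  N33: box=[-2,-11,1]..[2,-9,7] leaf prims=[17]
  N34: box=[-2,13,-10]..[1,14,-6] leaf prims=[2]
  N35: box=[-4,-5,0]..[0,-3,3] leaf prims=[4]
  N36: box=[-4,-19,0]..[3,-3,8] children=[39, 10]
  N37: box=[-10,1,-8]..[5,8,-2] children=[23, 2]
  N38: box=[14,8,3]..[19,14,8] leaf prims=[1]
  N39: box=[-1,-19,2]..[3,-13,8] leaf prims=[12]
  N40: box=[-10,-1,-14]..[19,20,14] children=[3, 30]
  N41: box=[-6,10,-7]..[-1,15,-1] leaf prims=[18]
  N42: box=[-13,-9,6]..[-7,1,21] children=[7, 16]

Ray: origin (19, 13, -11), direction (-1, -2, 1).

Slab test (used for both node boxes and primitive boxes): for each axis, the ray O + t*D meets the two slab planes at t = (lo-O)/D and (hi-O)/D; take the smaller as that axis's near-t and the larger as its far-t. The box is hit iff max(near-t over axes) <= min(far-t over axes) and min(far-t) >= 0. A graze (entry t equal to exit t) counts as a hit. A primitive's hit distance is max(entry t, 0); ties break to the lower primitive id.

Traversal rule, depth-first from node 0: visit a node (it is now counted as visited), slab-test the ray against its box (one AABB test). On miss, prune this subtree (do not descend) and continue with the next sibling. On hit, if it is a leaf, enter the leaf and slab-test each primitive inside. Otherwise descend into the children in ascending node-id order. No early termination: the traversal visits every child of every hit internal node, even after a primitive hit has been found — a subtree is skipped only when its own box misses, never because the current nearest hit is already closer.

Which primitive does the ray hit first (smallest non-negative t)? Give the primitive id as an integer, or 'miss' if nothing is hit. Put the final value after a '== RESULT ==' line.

Walk:
N0 x:[-2,34] y:[-7/2,16] z:[-3,32] -> hit [-2,16], descend [1, 40]
  N1 x:[-2,34] y:[6,16] z:[-3,32] -> hit [6,16], descend [13, 20]
    N13 x:[19,34] y:[6,29/2] z:[-3,32] -> miss, prune
    N20 x:[-2,23] y:[15/2,16] z:[11,27] -> hit [11,16], descend [11, 36]
      N11 x:[-2,16] y:[15/2,31/2] z:[13,27] -> hit [13,31/2], descend [19, 25]
        N19 x:[-2,6] y:[15/2,31/2] z:[13,27] -> miss, prune
        N25 x:[13,16] y:[11,23/2] z:[13,19] -> miss, prune
      N36 x:[16,23] y:[8,16] z:[11,19] -> hit [16,16], descend [10, 39]
        N10 x:[17,23] y:[8,12] z:[11,18] -> miss, prune
        N39 x:[16,20] y:[13,16] z:[13,19] -> hit [16,16] leaf, test {P12@t=16}
  N40 x:[0,29] y:[-7/2,7] z:[-3,25] -> hit [0,7], descend [3, 30]
    N3 x:[14,29] y:[-5/2,6] z:[1,10] -> miss, prune
    N30 x:[0,17] y:[-7/2,7] z:[-3,25] -> hit [0,7], descend [4, 8]
      N4 x:[1,7] y:[-7/2,7] z:[-3,16] -> hit [1,7], descend [14, 24]
        N14 x:[4,5] y:[6,7] z:[6,7] -> miss, prune
        N24 x:[1,7] y:[-7/2,4] z:[-3,16] -> hit [1,4], descend [9, 31]
          N9 x:[1,7] y:[7/2,4] z:[-3,1] -> miss, prune
          N31 x:[2,7] y:[-7/2,-3/2] z:[13,16] -> miss, prune
      N8 x:[0,17] y:[-1/2,13/2] z:[14,25] -> miss, prune

order=[0, 1, 13, 20, 11, 19, 25, 36, 10, 39, 40, 3, 30, 4, 14, 24, 9, 31, 8]  |boxes|=19  |leaves|=1  hit=P12

== RESULT ==
12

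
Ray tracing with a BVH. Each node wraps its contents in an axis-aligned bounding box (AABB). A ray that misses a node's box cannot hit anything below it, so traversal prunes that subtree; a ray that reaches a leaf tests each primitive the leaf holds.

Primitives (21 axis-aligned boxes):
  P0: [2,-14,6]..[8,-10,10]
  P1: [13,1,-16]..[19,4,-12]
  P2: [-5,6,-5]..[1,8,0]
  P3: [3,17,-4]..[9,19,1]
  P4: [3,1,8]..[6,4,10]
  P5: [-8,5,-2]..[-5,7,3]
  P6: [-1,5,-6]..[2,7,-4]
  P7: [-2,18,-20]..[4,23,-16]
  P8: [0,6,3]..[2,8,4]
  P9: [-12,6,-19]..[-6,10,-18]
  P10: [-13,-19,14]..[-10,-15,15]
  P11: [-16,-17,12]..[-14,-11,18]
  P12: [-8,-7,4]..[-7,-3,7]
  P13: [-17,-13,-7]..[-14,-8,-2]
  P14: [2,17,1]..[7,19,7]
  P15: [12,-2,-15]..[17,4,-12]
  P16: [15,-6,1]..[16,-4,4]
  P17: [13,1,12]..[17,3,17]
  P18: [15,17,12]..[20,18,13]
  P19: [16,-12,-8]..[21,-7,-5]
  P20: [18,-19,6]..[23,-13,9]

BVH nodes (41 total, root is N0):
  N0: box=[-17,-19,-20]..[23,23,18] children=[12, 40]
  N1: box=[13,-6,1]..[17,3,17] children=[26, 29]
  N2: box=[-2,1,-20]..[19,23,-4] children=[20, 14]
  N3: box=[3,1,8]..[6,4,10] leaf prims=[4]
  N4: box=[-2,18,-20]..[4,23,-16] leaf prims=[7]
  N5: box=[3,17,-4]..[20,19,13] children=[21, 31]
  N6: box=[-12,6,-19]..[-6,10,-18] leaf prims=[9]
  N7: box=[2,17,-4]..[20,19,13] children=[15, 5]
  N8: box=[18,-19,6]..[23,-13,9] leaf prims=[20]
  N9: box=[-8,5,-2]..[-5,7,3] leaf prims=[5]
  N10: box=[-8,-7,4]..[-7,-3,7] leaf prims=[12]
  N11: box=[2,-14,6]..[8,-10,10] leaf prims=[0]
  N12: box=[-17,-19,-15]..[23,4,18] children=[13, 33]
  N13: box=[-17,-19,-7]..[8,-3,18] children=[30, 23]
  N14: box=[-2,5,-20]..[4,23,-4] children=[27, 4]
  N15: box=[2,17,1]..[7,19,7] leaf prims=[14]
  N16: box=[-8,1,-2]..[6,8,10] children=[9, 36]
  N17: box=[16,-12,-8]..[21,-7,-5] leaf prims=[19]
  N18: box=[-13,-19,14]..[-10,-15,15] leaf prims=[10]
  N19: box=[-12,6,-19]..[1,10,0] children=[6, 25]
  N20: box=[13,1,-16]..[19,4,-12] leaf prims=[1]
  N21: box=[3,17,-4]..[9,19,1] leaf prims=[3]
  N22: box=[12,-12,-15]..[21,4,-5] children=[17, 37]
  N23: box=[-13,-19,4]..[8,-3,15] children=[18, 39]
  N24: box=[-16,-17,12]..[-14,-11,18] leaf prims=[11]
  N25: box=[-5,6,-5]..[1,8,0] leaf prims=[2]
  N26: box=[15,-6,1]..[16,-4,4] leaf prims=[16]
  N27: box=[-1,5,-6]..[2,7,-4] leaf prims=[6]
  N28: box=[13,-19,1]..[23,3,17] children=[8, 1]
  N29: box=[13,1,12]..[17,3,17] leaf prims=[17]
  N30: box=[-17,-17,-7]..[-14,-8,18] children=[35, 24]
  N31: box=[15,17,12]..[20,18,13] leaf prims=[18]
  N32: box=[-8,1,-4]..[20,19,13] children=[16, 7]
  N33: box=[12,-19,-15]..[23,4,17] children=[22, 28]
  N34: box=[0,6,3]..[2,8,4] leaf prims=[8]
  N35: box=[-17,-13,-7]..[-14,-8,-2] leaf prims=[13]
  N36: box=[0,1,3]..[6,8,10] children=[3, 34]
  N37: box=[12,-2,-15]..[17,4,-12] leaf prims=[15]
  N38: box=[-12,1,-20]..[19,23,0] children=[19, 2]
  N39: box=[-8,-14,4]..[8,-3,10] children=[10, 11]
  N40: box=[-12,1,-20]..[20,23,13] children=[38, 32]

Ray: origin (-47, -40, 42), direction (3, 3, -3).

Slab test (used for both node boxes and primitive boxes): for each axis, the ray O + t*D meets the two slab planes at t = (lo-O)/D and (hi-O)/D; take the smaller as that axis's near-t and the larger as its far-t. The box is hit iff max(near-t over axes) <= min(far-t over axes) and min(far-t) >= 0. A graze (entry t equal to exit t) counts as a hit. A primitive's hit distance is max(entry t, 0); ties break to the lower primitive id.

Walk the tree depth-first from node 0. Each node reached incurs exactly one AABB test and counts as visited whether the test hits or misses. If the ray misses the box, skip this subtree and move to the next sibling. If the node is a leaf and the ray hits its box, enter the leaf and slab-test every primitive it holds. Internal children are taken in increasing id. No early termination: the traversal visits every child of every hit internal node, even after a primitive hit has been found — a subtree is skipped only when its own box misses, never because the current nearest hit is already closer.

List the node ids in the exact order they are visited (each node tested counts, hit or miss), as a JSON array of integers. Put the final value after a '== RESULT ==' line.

Trace the traversal:
N0 x:[10,70/3] y:[7,21] z:[8,62/3] -> hit [10,62/3], descend [12, 40]
  N12 x:[10,70/3] y:[7,44/3] z:[8,19] -> hit [10,44/3], descend [13, 33]
    N13 x:[10,55/3] y:[7,37/3] z:[8,49/3] -> hit [10,37/3], descend [23, 30]
      N23 x:[34/3,55/3] y:[7,37/3] z:[9,38/3] -> hit [34/3,37/3], descend [18, 39]
        N18 x:[34/3,37/3] y:[7,25/3] z:[9,28/3] -> miss, prune
        N39 x:[13,55/3] y:[26/3,37/3] z:[32/3,38/3] -> miss, prune
      N30 x:[10,11] y:[23/3,32/3] z:[8,49/3] -> hit [10,32/3], descend [24, 35]
        N24 x:[31/3,11] y:[23/3,29/3] z:[8,10] -> miss, prune
        N35 x:[10,11] y:[9,32/3] z:[44/3,49/3] -> miss, prune
    N33 x:[59/3,70/3] y:[7,44/3] z:[25/3,19] -> miss, prune
  N40 x:[35/3,67/3] y:[41/3,21] z:[29/3,62/3] -> hit [41/3,62/3], descend [32, 38]
    N32 x:[13,67/3] y:[41/3,59/3] z:[29/3,46/3] -> hit [41/3,46/3], descend [7, 16]
      N7 x:[49/3,67/3] y:[19,59/3] z:[29/3,46/3] -> miss, prune
      N16 x:[13,53/3] y:[41/3,16] z:[32/3,44/3] -> hit [41/3,44/3], descend [9, 36]
        N9 x:[13,14] y:[15,47/3] z:[13,44/3] -> miss, prune
        N36 x:[47/3,53/3] y:[41/3,16] z:[32/3,13] -> miss, prune
    N38 x:[35/3,22] y:[41/3,21] z:[14,62/3] -> hit [14,62/3], descend [2, 19]
      N2 x:[15,22] y:[41/3,21] z:[46/3,62/3] -> hit [46/3,62/3], descend [14, 20]
        N14 x:[15,17] y:[15,21] z:[46/3,62/3] -> hit [46/3,17], descend [4, 27]
          N4 x:[15,17] y:[58/3,21] z:[58/3,62/3] -> miss, prune
          N27 x:[46/3,49/3] y:[15,47/3] z:[46/3,16] -> hit [46/3,47/3] leaf, test {P6@t=46/3}
        N20 x:[20,22] y:[41/3,44/3] z:[18,58/3] -> miss, prune
      N19 x:[35/3,16] y:[46/3,50/3] z:[14,61/3] -> hit [46/3,16], descend [6, 25]
        N6 x:[35/3,41/3] y:[46/3,50/3] z:[20,61/3] -> miss, prune
        N25 x:[14,16] y:[46/3,16] z:[14,47/3] -> hit [46/3,47/3] leaf, test {P2@t=46/3}

Visited [0, 12, 13, 23, 18, 39, 30, 24, 35, 33, 40, 32, 7, 16, 9, 36, 38, 2, 14, 4, 27, 20, 19, 6, 25]. Tests: 25 box, 2 leaf. Nearest: P2.

== RESULT ==
[0, 12, 13, 23, 18, 39, 30, 24, 35, 33, 40, 32, 7, 16, 9, 36, 38, 2, 14, 4, 27, 20, 19, 6, 25]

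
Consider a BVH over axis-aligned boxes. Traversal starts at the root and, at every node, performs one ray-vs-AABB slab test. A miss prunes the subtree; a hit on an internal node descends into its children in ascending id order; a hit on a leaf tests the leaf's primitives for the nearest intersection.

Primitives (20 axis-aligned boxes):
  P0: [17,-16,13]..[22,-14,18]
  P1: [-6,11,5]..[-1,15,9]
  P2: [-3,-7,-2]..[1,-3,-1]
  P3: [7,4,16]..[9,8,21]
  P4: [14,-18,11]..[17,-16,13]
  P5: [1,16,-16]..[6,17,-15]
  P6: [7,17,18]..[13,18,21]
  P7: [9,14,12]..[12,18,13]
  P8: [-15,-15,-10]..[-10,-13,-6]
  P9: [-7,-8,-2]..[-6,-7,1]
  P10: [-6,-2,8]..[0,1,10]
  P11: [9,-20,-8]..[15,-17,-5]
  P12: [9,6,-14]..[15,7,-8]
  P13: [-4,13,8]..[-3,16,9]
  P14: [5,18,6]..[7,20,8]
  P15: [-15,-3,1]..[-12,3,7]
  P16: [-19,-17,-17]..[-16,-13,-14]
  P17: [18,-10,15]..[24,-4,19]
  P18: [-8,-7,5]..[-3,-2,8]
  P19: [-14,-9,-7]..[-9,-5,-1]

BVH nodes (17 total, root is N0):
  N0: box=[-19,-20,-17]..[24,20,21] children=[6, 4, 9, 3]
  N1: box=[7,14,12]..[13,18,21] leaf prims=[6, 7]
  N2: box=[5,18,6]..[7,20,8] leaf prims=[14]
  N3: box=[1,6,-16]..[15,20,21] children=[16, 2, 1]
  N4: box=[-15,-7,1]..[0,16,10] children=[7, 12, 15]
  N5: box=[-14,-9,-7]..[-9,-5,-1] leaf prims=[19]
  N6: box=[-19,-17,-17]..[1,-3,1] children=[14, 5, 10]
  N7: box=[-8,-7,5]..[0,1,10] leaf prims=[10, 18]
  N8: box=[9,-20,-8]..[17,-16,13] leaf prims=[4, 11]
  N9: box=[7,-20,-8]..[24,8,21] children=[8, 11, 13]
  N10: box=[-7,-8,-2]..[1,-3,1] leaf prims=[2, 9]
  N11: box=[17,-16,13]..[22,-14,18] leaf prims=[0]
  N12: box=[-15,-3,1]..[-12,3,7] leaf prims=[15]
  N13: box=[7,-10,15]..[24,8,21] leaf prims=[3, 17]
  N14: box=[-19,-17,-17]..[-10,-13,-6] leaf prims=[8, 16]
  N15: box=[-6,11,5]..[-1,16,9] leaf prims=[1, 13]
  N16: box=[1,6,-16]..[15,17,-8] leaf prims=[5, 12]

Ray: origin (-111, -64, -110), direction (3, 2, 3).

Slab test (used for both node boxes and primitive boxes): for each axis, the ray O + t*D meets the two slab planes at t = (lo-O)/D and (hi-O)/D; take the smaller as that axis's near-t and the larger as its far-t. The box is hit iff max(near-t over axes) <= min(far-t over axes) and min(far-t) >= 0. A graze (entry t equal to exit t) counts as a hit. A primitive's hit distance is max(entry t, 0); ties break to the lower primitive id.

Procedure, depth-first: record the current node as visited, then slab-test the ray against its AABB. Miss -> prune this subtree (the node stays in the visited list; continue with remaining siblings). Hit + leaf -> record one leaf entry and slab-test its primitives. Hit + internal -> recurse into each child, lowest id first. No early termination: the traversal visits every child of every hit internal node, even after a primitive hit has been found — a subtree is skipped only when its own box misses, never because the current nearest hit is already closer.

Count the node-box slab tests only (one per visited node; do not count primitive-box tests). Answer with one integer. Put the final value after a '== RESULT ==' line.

Trace the traversal:
N0 x:[92/3,45] y:[22,42] z:[31,131/3] -> hit [31,42], descend [3, 4, 6, 9]
  N3 x:[112/3,42] y:[35,42] z:[94/3,131/3] -> hit [112/3,42], descend [1, 2, 16]
    N1 x:[118/3,124/3] y:[39,41] z:[122/3,131/3] -> hit [122/3,41] leaf, test {P6(miss), P7@t=122/3}
    N2 x:[116/3,118/3] y:[41,42] z:[116/3,118/3] -> miss, prune
    N16 x:[112/3,42] y:[35,81/2] z:[94/3,34] -> miss, prune
  N4 x:[32,37] y:[57/2,40] z:[37,40] -> hit [37,37], descend [7, 12, 15]
    N7 x:[103/3,37] y:[57/2,65/2] z:[115/3,40] -> miss, prune
    N12 x:[32,33] y:[61/2,67/2] z:[37,39] -> miss, prune
    N15 x:[35,110/3] y:[75/2,40] z:[115/3,119/3] -> miss, prune
  N6 x:[92/3,112/3] y:[47/2,61/2] z:[31,37] -> miss, prune
  N9 x:[118/3,45] y:[22,36] z:[34,131/3] -> miss, prune

order=[0, 3, 1, 2, 16, 4, 7, 12, 15, 6, 9]  |boxes|=11  |leaves|=1  hit=P7

== RESULT ==
11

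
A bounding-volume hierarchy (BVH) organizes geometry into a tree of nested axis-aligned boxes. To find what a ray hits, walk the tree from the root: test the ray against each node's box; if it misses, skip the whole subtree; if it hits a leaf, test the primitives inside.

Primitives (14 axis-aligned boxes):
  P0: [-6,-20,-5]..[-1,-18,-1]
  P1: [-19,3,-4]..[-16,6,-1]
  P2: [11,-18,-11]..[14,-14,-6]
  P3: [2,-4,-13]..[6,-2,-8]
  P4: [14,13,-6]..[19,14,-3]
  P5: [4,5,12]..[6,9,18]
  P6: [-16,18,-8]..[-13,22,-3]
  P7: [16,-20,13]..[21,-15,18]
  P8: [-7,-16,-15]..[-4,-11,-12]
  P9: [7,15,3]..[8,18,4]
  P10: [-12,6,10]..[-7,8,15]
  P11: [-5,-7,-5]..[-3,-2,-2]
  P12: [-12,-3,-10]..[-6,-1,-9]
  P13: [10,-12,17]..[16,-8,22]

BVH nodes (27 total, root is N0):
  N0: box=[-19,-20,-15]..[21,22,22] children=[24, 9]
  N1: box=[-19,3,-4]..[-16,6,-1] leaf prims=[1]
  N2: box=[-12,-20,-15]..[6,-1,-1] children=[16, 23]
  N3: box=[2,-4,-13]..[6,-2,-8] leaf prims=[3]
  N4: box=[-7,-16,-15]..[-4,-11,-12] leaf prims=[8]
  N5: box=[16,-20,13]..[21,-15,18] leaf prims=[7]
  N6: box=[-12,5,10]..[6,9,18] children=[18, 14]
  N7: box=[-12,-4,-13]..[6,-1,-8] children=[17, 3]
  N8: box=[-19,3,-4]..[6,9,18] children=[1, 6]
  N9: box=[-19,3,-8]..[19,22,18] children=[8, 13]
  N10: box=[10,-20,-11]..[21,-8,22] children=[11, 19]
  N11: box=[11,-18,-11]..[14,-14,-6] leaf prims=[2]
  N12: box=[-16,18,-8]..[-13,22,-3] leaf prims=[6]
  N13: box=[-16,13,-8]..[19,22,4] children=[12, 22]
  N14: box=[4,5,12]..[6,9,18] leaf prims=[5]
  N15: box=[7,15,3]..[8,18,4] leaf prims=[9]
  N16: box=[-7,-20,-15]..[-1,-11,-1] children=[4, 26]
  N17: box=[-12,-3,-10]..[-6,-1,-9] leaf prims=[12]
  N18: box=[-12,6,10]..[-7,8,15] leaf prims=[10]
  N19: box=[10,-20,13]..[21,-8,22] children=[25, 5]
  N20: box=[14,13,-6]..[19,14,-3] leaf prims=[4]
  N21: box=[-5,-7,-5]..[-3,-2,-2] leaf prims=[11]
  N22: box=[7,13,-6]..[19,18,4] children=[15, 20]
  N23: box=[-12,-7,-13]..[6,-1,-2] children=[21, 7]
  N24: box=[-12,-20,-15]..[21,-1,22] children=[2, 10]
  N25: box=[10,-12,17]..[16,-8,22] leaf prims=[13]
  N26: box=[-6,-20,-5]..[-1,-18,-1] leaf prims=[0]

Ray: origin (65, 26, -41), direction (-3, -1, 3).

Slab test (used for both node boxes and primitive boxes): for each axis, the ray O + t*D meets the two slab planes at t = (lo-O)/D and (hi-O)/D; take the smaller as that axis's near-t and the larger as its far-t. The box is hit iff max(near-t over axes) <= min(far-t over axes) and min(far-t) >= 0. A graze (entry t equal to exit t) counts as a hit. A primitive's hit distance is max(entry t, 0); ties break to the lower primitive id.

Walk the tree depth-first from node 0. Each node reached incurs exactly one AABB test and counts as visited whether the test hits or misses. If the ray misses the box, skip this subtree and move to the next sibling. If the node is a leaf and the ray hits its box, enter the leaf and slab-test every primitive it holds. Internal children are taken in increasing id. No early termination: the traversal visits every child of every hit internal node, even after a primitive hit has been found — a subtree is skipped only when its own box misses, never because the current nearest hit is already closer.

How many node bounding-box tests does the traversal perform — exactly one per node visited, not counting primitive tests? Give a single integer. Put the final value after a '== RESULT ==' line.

Trace the traversal:
N0 x:[44/3,28] y:[4,46] z:[26/3,21] -> hit [44/3,21], descend [9, 24]
  N9 x:[46/3,28] y:[4,23] z:[11,59/3] -> hit [46/3,59/3], descend [8, 13]
    N8 x:[59/3,28] y:[17,23] z:[37/3,59/3] -> hit [59/3,59/3], descend [1, 6]
      N1 x:[27,28] y:[20,23] z:[37/3,40/3] -> miss, prune
      N6 x:[59/3,77/3] y:[17,21] z:[17,59/3] -> hit [59/3,59/3], descend [14, 18]
        N14 x:[59/3,61/3] y:[17,21] z:[53/3,59/3] -> hit [59/3,59/3] leaf, test {P5@t=59/3}
        N18 x:[24,77/3] y:[18,20] z:[17,56/3] -> miss, prune
    N13 x:[46/3,27] y:[4,13] z:[11,15] -> miss, prune
  N24 x:[44/3,77/3] y:[27,46] z:[26/3,21] -> miss, prune

order=[0, 9, 8, 1, 6, 14, 18, 13, 24]  |boxes|=9  |leaves|=1  hit=P5

== RESULT ==
9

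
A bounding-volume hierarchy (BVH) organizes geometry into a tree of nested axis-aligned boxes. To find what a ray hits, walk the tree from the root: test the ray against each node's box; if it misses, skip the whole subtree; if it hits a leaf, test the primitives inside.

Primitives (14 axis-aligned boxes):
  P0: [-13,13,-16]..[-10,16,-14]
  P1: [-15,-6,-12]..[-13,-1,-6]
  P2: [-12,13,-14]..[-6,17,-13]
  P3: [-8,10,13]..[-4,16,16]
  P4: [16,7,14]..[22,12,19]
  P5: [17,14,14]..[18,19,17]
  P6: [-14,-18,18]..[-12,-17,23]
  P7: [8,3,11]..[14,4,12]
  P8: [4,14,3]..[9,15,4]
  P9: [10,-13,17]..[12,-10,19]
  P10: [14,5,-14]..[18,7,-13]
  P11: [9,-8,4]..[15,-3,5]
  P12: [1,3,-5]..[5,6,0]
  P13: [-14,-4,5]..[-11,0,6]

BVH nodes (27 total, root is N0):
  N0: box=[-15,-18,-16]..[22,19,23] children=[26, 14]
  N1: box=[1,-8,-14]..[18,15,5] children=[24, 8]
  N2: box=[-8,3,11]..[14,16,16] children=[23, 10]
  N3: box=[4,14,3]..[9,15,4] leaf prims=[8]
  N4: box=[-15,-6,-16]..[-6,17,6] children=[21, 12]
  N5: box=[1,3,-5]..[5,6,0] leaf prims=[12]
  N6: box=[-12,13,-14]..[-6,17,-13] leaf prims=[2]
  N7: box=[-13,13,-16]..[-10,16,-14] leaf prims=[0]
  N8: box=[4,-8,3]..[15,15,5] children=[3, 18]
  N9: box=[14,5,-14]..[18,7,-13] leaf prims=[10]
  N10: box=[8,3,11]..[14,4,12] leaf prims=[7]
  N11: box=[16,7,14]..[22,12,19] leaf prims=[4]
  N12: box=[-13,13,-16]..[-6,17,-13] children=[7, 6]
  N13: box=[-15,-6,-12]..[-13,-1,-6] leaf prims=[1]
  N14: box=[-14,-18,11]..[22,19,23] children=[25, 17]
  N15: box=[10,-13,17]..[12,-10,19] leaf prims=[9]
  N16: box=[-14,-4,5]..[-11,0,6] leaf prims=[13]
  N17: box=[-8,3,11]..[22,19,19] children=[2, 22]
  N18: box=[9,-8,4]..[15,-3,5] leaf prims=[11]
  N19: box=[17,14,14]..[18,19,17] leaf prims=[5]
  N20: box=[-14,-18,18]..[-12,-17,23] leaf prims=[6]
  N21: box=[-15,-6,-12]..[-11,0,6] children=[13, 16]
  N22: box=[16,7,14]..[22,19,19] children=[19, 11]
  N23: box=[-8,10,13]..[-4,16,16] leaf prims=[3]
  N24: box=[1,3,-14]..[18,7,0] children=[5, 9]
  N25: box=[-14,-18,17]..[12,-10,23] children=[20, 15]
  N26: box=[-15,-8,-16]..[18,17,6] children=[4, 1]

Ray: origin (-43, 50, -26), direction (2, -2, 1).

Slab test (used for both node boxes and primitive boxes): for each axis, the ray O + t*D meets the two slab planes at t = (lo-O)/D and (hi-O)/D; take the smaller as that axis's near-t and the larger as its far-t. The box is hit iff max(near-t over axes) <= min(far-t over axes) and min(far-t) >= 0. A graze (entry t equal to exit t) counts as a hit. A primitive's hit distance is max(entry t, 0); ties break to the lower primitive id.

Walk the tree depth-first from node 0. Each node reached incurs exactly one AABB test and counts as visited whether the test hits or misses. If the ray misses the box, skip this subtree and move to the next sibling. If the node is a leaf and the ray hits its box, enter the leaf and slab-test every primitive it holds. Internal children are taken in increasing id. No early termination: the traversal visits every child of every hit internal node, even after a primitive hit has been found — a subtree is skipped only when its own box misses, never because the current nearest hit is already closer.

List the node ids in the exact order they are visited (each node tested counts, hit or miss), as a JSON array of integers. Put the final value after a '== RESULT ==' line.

Trace the traversal:
N0 x:[14,65/2] y:[31/2,34] z:[10,49] -> hit [31/2,65/2], descend [14, 26]
  N14 x:[29/2,65/2] y:[31/2,34] z:[37,49] -> miss, prune
  N26 x:[14,61/2] y:[33/2,29] z:[10,32] -> hit [33/2,29], descend [1, 4]
    N1 x:[22,61/2] y:[35/2,29] z:[12,31] -> hit [22,29], descend [8, 24]
      N8 x:[47/2,29] y:[35/2,29] z:[29,31] -> hit [29,29], descend [3, 18]
        N3 x:[47/2,26] y:[35/2,18] z:[29,30] -> miss, prune
        N18 x:[26,29] y:[53/2,29] z:[30,31] -> miss, prune
      N24 x:[22,61/2] y:[43/2,47/2] z:[12,26] -> hit [22,47/2], descend [5, 9]
        N5 x:[22,24] y:[22,47/2] z:[21,26] -> hit [22,47/2] leaf, test {P12@t=22}
        N9 x:[57/2,61/2] y:[43/2,45/2] z:[12,13] -> miss, prune
    N4 x:[14,37/2] y:[33/2,28] z:[10,32] -> hit [33/2,37/2], descend [12, 21]
      N12 x:[15,37/2] y:[33/2,37/2] z:[10,13] -> miss, prune
      N21 x:[14,16] y:[25,28] z:[14,32] -> miss, prune

order=[0, 14, 26, 1, 8, 3, 18, 24, 5, 9, 4, 12, 21]  |boxes|=13  |leaves|=1  hit=P12

== RESULT ==
[0, 14, 26, 1, 8, 3, 18, 24, 5, 9, 4, 12, 21]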